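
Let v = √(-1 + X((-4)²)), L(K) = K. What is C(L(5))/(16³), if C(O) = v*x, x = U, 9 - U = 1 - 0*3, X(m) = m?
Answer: √15/512 ≈ 0.0075644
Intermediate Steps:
v = √15 (v = √(-1 + (-4)²) = √(-1 + 16) = √15 ≈ 3.8730)
U = 8 (U = 9 - (1 - 0*3) = 9 - (1 - 1*0) = 9 - (1 + 0) = 9 - 1*1 = 9 - 1 = 8)
x = 8
C(O) = 8*√15 (C(O) = √15*8 = 8*√15)
C(L(5))/(16³) = (8*√15)/(16³) = (8*√15)/4096 = (8*√15)*(1/4096) = √15/512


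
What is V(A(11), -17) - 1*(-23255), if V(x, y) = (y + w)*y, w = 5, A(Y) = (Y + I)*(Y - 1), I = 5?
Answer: 23459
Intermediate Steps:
A(Y) = (-1 + Y)*(5 + Y) (A(Y) = (Y + 5)*(Y - 1) = (5 + Y)*(-1 + Y) = (-1 + Y)*(5 + Y))
V(x, y) = y*(5 + y) (V(x, y) = (y + 5)*y = (5 + y)*y = y*(5 + y))
V(A(11), -17) - 1*(-23255) = -17*(5 - 17) - 1*(-23255) = -17*(-12) + 23255 = 204 + 23255 = 23459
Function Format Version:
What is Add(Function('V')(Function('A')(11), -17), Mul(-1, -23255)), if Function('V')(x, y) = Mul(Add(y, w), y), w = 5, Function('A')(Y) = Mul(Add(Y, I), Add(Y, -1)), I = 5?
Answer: 23459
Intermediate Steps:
Function('A')(Y) = Mul(Add(-1, Y), Add(5, Y)) (Function('A')(Y) = Mul(Add(Y, 5), Add(Y, -1)) = Mul(Add(5, Y), Add(-1, Y)) = Mul(Add(-1, Y), Add(5, Y)))
Function('V')(x, y) = Mul(y, Add(5, y)) (Function('V')(x, y) = Mul(Add(y, 5), y) = Mul(Add(5, y), y) = Mul(y, Add(5, y)))
Add(Function('V')(Function('A')(11), -17), Mul(-1, -23255)) = Add(Mul(-17, Add(5, -17)), Mul(-1, -23255)) = Add(Mul(-17, -12), 23255) = Add(204, 23255) = 23459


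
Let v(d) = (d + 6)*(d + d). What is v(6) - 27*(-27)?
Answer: 873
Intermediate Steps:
v(d) = 2*d*(6 + d) (v(d) = (6 + d)*(2*d) = 2*d*(6 + d))
v(6) - 27*(-27) = 2*6*(6 + 6) - 27*(-27) = 2*6*12 + 729 = 144 + 729 = 873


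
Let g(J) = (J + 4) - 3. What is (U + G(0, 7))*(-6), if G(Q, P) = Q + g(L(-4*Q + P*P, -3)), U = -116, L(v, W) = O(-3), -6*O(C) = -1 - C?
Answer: 692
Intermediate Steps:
O(C) = 1/6 + C/6 (O(C) = -(-1 - C)/6 = 1/6 + C/6)
L(v, W) = -1/3 (L(v, W) = 1/6 + (1/6)*(-3) = 1/6 - 1/2 = -1/3)
g(J) = 1 + J (g(J) = (4 + J) - 3 = 1 + J)
G(Q, P) = 2/3 + Q (G(Q, P) = Q + (1 - 1/3) = Q + 2/3 = 2/3 + Q)
(U + G(0, 7))*(-6) = (-116 + (2/3 + 0))*(-6) = (-116 + 2/3)*(-6) = -346/3*(-6) = 692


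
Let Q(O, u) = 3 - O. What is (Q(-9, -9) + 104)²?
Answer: 13456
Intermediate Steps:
(Q(-9, -9) + 104)² = ((3 - 1*(-9)) + 104)² = ((3 + 9) + 104)² = (12 + 104)² = 116² = 13456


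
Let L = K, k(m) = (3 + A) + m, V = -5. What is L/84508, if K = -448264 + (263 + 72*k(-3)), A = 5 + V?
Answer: -448001/84508 ≈ -5.3013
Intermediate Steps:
A = 0 (A = 5 - 5 = 0)
k(m) = 3 + m (k(m) = (3 + 0) + m = 3 + m)
K = -448001 (K = -448264 + (263 + 72*(3 - 3)) = -448264 + (263 + 72*0) = -448264 + (263 + 0) = -448264 + 263 = -448001)
L = -448001
L/84508 = -448001/84508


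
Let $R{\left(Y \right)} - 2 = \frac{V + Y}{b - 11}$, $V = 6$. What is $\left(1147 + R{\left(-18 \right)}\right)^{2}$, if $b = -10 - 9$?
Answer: $\frac{33028009}{25} \approx 1.3211 \cdot 10^{6}$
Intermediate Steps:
$b = -19$
$R{\left(Y \right)} = \frac{9}{5} - \frac{Y}{30}$ ($R{\left(Y \right)} = 2 + \frac{6 + Y}{-19 - 11} = 2 + \frac{6 + Y}{-30} = 2 + \left(6 + Y\right) \left(- \frac{1}{30}\right) = 2 - \left(\frac{1}{5} + \frac{Y}{30}\right) = \frac{9}{5} - \frac{Y}{30}$)
$\left(1147 + R{\left(-18 \right)}\right)^{2} = \left(1147 + \left(\frac{9}{5} - - \frac{3}{5}\right)\right)^{2} = \left(1147 + \left(\frac{9}{5} + \frac{3}{5}\right)\right)^{2} = \left(1147 + \frac{12}{5}\right)^{2} = \left(\frac{5747}{5}\right)^{2} = \frac{33028009}{25}$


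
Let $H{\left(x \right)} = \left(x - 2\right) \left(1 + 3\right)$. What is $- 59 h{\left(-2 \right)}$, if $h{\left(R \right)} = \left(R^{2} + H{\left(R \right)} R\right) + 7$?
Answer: $-2537$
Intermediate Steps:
$H{\left(x \right)} = -8 + 4 x$ ($H{\left(x \right)} = \left(-2 + x\right) 4 = -8 + 4 x$)
$h{\left(R \right)} = 7 + R^{2} + R \left(-8 + 4 R\right)$ ($h{\left(R \right)} = \left(R^{2} + \left(-8 + 4 R\right) R\right) + 7 = \left(R^{2} + R \left(-8 + 4 R\right)\right) + 7 = 7 + R^{2} + R \left(-8 + 4 R\right)$)
$- 59 h{\left(-2 \right)} = - 59 \left(7 - -16 + 5 \left(-2\right)^{2}\right) = - 59 \left(7 + 16 + 5 \cdot 4\right) = - 59 \left(7 + 16 + 20\right) = \left(-59\right) 43 = -2537$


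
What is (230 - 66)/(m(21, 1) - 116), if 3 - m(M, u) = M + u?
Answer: -164/135 ≈ -1.2148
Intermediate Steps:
m(M, u) = 3 - M - u (m(M, u) = 3 - (M + u) = 3 + (-M - u) = 3 - M - u)
(230 - 66)/(m(21, 1) - 116) = (230 - 66)/((3 - 1*21 - 1*1) - 116) = 164/((3 - 21 - 1) - 116) = 164/(-19 - 116) = 164/(-135) = 164*(-1/135) = -164/135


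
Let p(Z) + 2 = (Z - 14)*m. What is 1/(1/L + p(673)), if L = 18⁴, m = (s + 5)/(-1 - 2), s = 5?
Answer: -104976/230807231 ≈ -0.00045482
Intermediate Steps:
m = -10/3 (m = (5 + 5)/(-1 - 2) = 10/(-3) = 10*(-⅓) = -10/3 ≈ -3.3333)
L = 104976
p(Z) = 134/3 - 10*Z/3 (p(Z) = -2 + (Z - 14)*(-10/3) = -2 + (-14 + Z)*(-10/3) = -2 + (140/3 - 10*Z/3) = 134/3 - 10*Z/3)
1/(1/L + p(673)) = 1/(1/104976 + (134/3 - 10/3*673)) = 1/(1/104976 + (134/3 - 6730/3)) = 1/(1/104976 - 6596/3) = 1/(-230807231/104976) = -104976/230807231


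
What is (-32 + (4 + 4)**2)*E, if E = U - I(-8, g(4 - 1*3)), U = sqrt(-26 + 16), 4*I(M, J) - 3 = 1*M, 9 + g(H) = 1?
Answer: 40 + 32*I*sqrt(10) ≈ 40.0 + 101.19*I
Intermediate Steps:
g(H) = -8 (g(H) = -9 + 1 = -8)
I(M, J) = 3/4 + M/4 (I(M, J) = 3/4 + (1*M)/4 = 3/4 + M/4)
U = I*sqrt(10) (U = sqrt(-10) = I*sqrt(10) ≈ 3.1623*I)
E = 5/4 + I*sqrt(10) (E = I*sqrt(10) - (3/4 + (1/4)*(-8)) = I*sqrt(10) - (3/4 - 2) = I*sqrt(10) - 1*(-5/4) = I*sqrt(10) + 5/4 = 5/4 + I*sqrt(10) ≈ 1.25 + 3.1623*I)
(-32 + (4 + 4)**2)*E = (-32 + (4 + 4)**2)*(5/4 + I*sqrt(10)) = (-32 + 8**2)*(5/4 + I*sqrt(10)) = (-32 + 64)*(5/4 + I*sqrt(10)) = 32*(5/4 + I*sqrt(10)) = 40 + 32*I*sqrt(10)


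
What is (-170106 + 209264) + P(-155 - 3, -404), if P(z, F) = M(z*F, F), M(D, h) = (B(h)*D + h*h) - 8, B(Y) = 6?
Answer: 585358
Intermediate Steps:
M(D, h) = -8 + h**2 + 6*D (M(D, h) = (6*D + h*h) - 8 = (6*D + h**2) - 8 = (h**2 + 6*D) - 8 = -8 + h**2 + 6*D)
P(z, F) = -8 + F**2 + 6*F*z (P(z, F) = -8 + F**2 + 6*(z*F) = -8 + F**2 + 6*(F*z) = -8 + F**2 + 6*F*z)
(-170106 + 209264) + P(-155 - 3, -404) = (-170106 + 209264) + (-8 + (-404)**2 + 6*(-404)*(-155 - 3)) = 39158 + (-8 + 163216 + 6*(-404)*(-158)) = 39158 + (-8 + 163216 + 382992) = 39158 + 546200 = 585358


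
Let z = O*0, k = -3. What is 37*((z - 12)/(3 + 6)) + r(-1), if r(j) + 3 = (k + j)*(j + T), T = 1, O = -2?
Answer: -157/3 ≈ -52.333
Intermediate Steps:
z = 0 (z = -2*0 = 0)
r(j) = -3 + (1 + j)*(-3 + j) (r(j) = -3 + (-3 + j)*(j + 1) = -3 + (-3 + j)*(1 + j) = -3 + (1 + j)*(-3 + j))
37*((z - 12)/(3 + 6)) + r(-1) = 37*((0 - 12)/(3 + 6)) + (-6 + (-1)² - 2*(-1)) = 37*(-12/9) + (-6 + 1 + 2) = 37*(-12*⅑) - 3 = 37*(-4/3) - 3 = -148/3 - 3 = -157/3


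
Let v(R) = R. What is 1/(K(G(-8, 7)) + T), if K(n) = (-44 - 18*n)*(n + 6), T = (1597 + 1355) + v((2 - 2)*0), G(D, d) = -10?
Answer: 1/2408 ≈ 0.00041528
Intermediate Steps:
T = 2952 (T = (1597 + 1355) + (2 - 2)*0 = 2952 + 0*0 = 2952 + 0 = 2952)
K(n) = (-44 - 18*n)*(6 + n)
1/(K(G(-8, 7)) + T) = 1/((-264 - 152*(-10) - 18*(-10)**2) + 2952) = 1/((-264 + 1520 - 18*100) + 2952) = 1/((-264 + 1520 - 1800) + 2952) = 1/(-544 + 2952) = 1/2408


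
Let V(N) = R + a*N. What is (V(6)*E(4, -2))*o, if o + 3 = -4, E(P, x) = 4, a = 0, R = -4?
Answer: 112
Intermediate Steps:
o = -7 (o = -3 - 4 = -7)
V(N) = -4 (V(N) = -4 + 0*N = -4 + 0 = -4)
(V(6)*E(4, -2))*o = -4*4*(-7) = -16*(-7) = 112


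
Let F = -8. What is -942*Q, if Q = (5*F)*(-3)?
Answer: -113040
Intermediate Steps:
Q = 120 (Q = (5*(-8))*(-3) = -40*(-3) = 120)
-942*Q = -942*120 = -113040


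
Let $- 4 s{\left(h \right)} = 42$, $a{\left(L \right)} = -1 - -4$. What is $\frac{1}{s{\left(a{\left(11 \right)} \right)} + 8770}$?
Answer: $\frac{2}{17519} \approx 0.00011416$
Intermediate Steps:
$a{\left(L \right)} = 3$ ($a{\left(L \right)} = -1 + 4 = 3$)
$s{\left(h \right)} = - \frac{21}{2}$ ($s{\left(h \right)} = \left(- \frac{1}{4}\right) 42 = - \frac{21}{2}$)
$\frac{1}{s{\left(a{\left(11 \right)} \right)} + 8770} = \frac{1}{- \frac{21}{2} + 8770} = \frac{1}{\frac{17519}{2}} = \frac{2}{17519}$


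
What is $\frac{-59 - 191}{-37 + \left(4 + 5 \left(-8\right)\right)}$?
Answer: $\frac{250}{73} \approx 3.4247$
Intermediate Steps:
$\frac{-59 - 191}{-37 + \left(4 + 5 \left(-8\right)\right)} = - \frac{250}{-37 + \left(4 - 40\right)} = - \frac{250}{-37 - 36} = - \frac{250}{-73} = \left(-250\right) \left(- \frac{1}{73}\right) = \frac{250}{73}$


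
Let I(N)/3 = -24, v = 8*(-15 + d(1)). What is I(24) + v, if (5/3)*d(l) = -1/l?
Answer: -984/5 ≈ -196.80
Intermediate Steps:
d(l) = -3/(5*l) (d(l) = 3*(-1/l)/5 = -3/(5*l))
v = -624/5 (v = 8*(-15 - ⅗/1) = 8*(-15 - ⅗*1) = 8*(-15 - ⅗) = 8*(-78/5) = -624/5 ≈ -124.80)
I(N) = -72 (I(N) = 3*(-24) = -72)
I(24) + v = -72 - 624/5 = -984/5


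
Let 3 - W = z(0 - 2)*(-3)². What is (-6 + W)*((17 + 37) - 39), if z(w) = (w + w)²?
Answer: -2205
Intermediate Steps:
z(w) = 4*w² (z(w) = (2*w)² = 4*w²)
W = -141 (W = 3 - 4*(0 - 2)²*(-3)² = 3 - 4*(-2)²*9 = 3 - 4*4*9 = 3 - 16*9 = 3 - 1*144 = 3 - 144 = -141)
(-6 + W)*((17 + 37) - 39) = (-6 - 141)*((17 + 37) - 39) = -147*(54 - 39) = -147*15 = -2205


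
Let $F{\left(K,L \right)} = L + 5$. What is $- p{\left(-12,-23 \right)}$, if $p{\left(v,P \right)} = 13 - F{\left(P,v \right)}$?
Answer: $-20$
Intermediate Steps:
$F{\left(K,L \right)} = 5 + L$
$p{\left(v,P \right)} = 8 - v$ ($p{\left(v,P \right)} = 13 - \left(5 + v\right) = 8 - v$)
$- p{\left(-12,-23 \right)} = - (8 - -12) = - (8 + 12) = \left(-1\right) 20 = -20$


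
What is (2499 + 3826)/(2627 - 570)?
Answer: 575/187 ≈ 3.0749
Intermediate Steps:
(2499 + 3826)/(2627 - 570) = 6325/2057 = 6325*(1/2057) = 575/187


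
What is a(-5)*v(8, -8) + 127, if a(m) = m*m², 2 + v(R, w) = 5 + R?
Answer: -1248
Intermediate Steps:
v(R, w) = 3 + R (v(R, w) = -2 + (5 + R) = 3 + R)
a(m) = m³
a(-5)*v(8, -8) + 127 = (-5)³*(3 + 8) + 127 = -125*11 + 127 = -1375 + 127 = -1248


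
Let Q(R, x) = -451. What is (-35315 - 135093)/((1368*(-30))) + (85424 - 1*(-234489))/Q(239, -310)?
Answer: -148322449/210330 ≈ -705.19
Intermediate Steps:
(-35315 - 135093)/((1368*(-30))) + (85424 - 1*(-234489))/Q(239, -310) = (-35315 - 135093)/((1368*(-30))) + (85424 - 1*(-234489))/(-451) = -170408/(-41040) + (85424 + 234489)*(-1/451) = -170408*(-1/41040) + 319913*(-1/451) = 21301/5130 - 29083/41 = -148322449/210330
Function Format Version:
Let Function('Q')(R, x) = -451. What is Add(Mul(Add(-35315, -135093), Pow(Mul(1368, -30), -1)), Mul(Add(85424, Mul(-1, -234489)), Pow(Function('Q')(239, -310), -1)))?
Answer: Rational(-148322449, 210330) ≈ -705.19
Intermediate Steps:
Add(Mul(Add(-35315, -135093), Pow(Mul(1368, -30), -1)), Mul(Add(85424, Mul(-1, -234489)), Pow(Function('Q')(239, -310), -1))) = Add(Mul(Add(-35315, -135093), Pow(Mul(1368, -30), -1)), Mul(Add(85424, Mul(-1, -234489)), Pow(-451, -1))) = Add(Mul(-170408, Pow(-41040, -1)), Mul(Add(85424, 234489), Rational(-1, 451))) = Add(Mul(-170408, Rational(-1, 41040)), Mul(319913, Rational(-1, 451))) = Add(Rational(21301, 5130), Rational(-29083, 41)) = Rational(-148322449, 210330)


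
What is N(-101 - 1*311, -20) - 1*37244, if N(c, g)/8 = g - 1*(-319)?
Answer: -34852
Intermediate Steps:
N(c, g) = 2552 + 8*g (N(c, g) = 8*(g - 1*(-319)) = 8*(g + 319) = 8*(319 + g) = 2552 + 8*g)
N(-101 - 1*311, -20) - 1*37244 = (2552 + 8*(-20)) - 1*37244 = (2552 - 160) - 37244 = 2392 - 37244 = -34852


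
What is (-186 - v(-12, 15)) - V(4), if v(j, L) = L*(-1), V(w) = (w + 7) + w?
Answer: -186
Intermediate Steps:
V(w) = 7 + 2*w (V(w) = (7 + w) + w = 7 + 2*w)
v(j, L) = -L
(-186 - v(-12, 15)) - V(4) = (-186 - (-1)*15) - (7 + 2*4) = (-186 - 1*(-15)) - (7 + 8) = (-186 + 15) - 1*15 = -171 - 15 = -186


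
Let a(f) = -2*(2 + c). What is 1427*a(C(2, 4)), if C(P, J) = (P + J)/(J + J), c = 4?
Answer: -17124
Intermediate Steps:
C(P, J) = (J + P)/(2*J) (C(P, J) = (J + P)/((2*J)) = (J + P)*(1/(2*J)) = (J + P)/(2*J))
a(f) = -12 (a(f) = -2*(2 + 4) = -2*6 = -12)
1427*a(C(2, 4)) = 1427*(-12) = -17124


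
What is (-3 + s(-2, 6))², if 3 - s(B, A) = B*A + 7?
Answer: 25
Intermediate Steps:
s(B, A) = -4 - A*B (s(B, A) = 3 - (B*A + 7) = 3 - (A*B + 7) = 3 - (7 + A*B) = 3 + (-7 - A*B) = -4 - A*B)
(-3 + s(-2, 6))² = (-3 + (-4 - 1*6*(-2)))² = (-3 + (-4 + 12))² = (-3 + 8)² = 5² = 25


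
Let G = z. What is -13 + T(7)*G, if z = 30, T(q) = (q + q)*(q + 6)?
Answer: 5447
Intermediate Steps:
T(q) = 2*q*(6 + q) (T(q) = (2*q)*(6 + q) = 2*q*(6 + q))
G = 30
-13 + T(7)*G = -13 + (2*7*(6 + 7))*30 = -13 + (2*7*13)*30 = -13 + 182*30 = -13 + 5460 = 5447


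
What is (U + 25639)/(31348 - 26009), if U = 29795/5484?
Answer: 140634071/29279076 ≈ 4.8032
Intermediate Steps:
U = 29795/5484 (U = 29795*(1/5484) = 29795/5484 ≈ 5.4331)
(U + 25639)/(31348 - 26009) = (29795/5484 + 25639)/(31348 - 26009) = (140634071/5484)/5339 = (140634071/5484)*(1/5339) = 140634071/29279076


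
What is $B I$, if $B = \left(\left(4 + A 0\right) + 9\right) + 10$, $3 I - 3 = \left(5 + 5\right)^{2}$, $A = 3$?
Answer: $\frac{2369}{3} \approx 789.67$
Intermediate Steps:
$I = \frac{103}{3}$ ($I = 1 + \frac{\left(5 + 5\right)^{2}}{3} = 1 + \frac{10^{2}}{3} = 1 + \frac{1}{3} \cdot 100 = 1 + \frac{100}{3} = \frac{103}{3} \approx 34.333$)
$B = 23$ ($B = \left(\left(4 + 3 \cdot 0\right) + 9\right) + 10 = \left(\left(4 + 0\right) + 9\right) + 10 = \left(4 + 9\right) + 10 = 13 + 10 = 23$)
$B I = 23 \cdot \frac{103}{3} = \frac{2369}{3}$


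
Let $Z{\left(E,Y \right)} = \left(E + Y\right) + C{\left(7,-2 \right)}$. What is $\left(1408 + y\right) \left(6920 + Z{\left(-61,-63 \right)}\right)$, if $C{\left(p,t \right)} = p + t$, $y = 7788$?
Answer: $62541996$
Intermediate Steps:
$Z{\left(E,Y \right)} = 5 + E + Y$ ($Z{\left(E,Y \right)} = \left(E + Y\right) + \left(7 - 2\right) = \left(E + Y\right) + 5 = 5 + E + Y$)
$\left(1408 + y\right) \left(6920 + Z{\left(-61,-63 \right)}\right) = \left(1408 + 7788\right) \left(6920 - 119\right) = 9196 \left(6920 - 119\right) = 9196 \cdot 6801 = 62541996$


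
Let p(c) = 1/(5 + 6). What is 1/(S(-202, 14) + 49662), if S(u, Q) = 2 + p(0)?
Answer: 11/546305 ≈ 2.0135e-5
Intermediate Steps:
p(c) = 1/11
S(u, Q) = 23/11 (S(u, Q) = 2 + 1/11 = 23/11)
1/(S(-202, 14) + 49662) = 1/(23/11 + 49662) = 1/(546305/11) = 11/546305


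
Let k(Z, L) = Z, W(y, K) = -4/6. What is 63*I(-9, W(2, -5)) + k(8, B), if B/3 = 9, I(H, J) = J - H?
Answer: 533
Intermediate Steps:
W(y, K) = -2/3 (W(y, K) = -4*1/6 = -2/3)
B = 27 (B = 3*9 = 27)
63*I(-9, W(2, -5)) + k(8, B) = 63*(-2/3 - 1*(-9)) + 8 = 63*(-2/3 + 9) + 8 = 63*(25/3) + 8 = 525 + 8 = 533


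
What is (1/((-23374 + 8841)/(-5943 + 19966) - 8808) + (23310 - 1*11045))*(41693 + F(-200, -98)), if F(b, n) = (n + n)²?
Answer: 121371912700612038/123529117 ≈ 9.8254e+8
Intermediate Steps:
F(b, n) = 4*n² (F(b, n) = (2*n)² = 4*n²)
(1/((-23374 + 8841)/(-5943 + 19966) - 8808) + (23310 - 1*11045))*(41693 + F(-200, -98)) = (1/((-23374 + 8841)/(-5943 + 19966) - 8808) + (23310 - 1*11045))*(41693 + 4*(-98)²) = (1/(-14533/14023 - 8808) + (23310 - 11045))*(41693 + 4*9604) = (1/(-14533*1/14023 - 8808) + 12265)*(41693 + 38416) = (1/(-14533/14023 - 8808) + 12265)*80109 = (1/(-123529117/14023) + 12265)*80109 = (-14023/123529117 + 12265)*80109 = (1515084605982/123529117)*80109 = 121371912700612038/123529117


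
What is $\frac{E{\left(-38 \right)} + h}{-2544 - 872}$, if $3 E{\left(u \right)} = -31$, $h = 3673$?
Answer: $- \frac{2747}{2562} \approx -1.0722$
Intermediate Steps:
$E{\left(u \right)} = - \frac{31}{3}$ ($E{\left(u \right)} = \frac{1}{3} \left(-31\right) = - \frac{31}{3}$)
$\frac{E{\left(-38 \right)} + h}{-2544 - 872} = \frac{- \frac{31}{3} + 3673}{-2544 - 872} = \frac{10988}{3 \left(-3416\right)} = \frac{10988}{3} \left(- \frac{1}{3416}\right) = - \frac{2747}{2562}$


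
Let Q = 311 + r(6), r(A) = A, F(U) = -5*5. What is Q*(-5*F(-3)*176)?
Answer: 6974000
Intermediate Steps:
F(U) = -25
Q = 317 (Q = 311 + 6 = 317)
Q*(-5*F(-3)*176) = 317*(-5*(-25)*176) = 317*(125*176) = 317*22000 = 6974000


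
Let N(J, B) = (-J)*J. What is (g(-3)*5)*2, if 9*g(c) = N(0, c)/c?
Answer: 0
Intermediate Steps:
N(J, B) = -J**2
g(c) = 0 (g(c) = ((-1*0**2)/c)/9 = ((-1*0)/c)/9 = (0/c)/9 = (1/9)*0 = 0)
(g(-3)*5)*2 = (0*5)*2 = 0*2 = 0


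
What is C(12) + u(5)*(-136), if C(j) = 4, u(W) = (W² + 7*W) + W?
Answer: -8836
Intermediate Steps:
u(W) = W² + 8*W
C(12) + u(5)*(-136) = 4 + (5*(8 + 5))*(-136) = 4 + (5*13)*(-136) = 4 + 65*(-136) = 4 - 8840 = -8836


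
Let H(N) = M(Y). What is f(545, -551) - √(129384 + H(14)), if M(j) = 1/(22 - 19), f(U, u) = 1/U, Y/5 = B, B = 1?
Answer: 1/545 - √1164459/3 ≈ -359.70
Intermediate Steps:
Y = 5 (Y = 5*1 = 5)
M(j) = ⅓ (M(j) = 1/3 = ⅓)
H(N) = ⅓
f(545, -551) - √(129384 + H(14)) = 1/545 - √(129384 + ⅓) = 1/545 - √(388153/3) = 1/545 - √1164459/3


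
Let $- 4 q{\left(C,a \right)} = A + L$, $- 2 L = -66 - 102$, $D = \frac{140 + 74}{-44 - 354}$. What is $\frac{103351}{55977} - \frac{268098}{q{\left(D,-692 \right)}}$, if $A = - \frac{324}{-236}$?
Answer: $\frac{1180749503681}{93985383} \approx 12563.0$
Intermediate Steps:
$A = \frac{81}{59}$ ($A = \left(-324\right) \left(- \frac{1}{236}\right) = \frac{81}{59} \approx 1.3729$)
$D = - \frac{107}{199}$ ($D = \frac{214}{-398} = 214 \left(- \frac{1}{398}\right) = - \frac{107}{199} \approx -0.53769$)
$L = 84$ ($L = - \frac{-66 - 102}{2} = \left(- \frac{1}{2}\right) \left(-168\right) = 84$)
$q{\left(C,a \right)} = - \frac{5037}{236}$ ($q{\left(C,a \right)} = - \frac{\frac{81}{59} + 84}{4} = \left(- \frac{1}{4}\right) \frac{5037}{59} = - \frac{5037}{236}$)
$\frac{103351}{55977} - \frac{268098}{q{\left(D,-692 \right)}} = \frac{103351}{55977} - \frac{268098}{- \frac{5037}{236}} = 103351 \cdot \frac{1}{55977} - - \frac{21090376}{1679} = \frac{103351}{55977} + \frac{21090376}{1679} = \frac{1180749503681}{93985383}$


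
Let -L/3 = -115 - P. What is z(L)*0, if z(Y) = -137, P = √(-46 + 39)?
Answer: 0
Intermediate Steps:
P = I*√7 (P = √(-7) = I*√7 ≈ 2.6458*I)
L = 345 + 3*I*√7 (L = -3*(-115 - I*√7) = 345 + 3*I*√7 ≈ 345.0 + 7.9373*I)
z(L)*0 = -137*0 = 0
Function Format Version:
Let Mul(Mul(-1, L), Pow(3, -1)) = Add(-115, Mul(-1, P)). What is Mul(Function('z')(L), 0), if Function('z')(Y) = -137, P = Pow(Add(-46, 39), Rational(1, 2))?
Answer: 0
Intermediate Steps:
P = Mul(I, Pow(7, Rational(1, 2))) (P = Pow(-7, Rational(1, 2)) = Mul(I, Pow(7, Rational(1, 2))) ≈ Mul(2.6458, I))
L = Add(345, Mul(3, I, Pow(7, Rational(1, 2)))) (L = Mul(-3, Add(-115, Mul(-1, Mul(I, Pow(7, Rational(1, 2)))))) = Mul(-3, Add(-115, Mul(-1, I, Pow(7, Rational(1, 2))))) = Add(345, Mul(3, I, Pow(7, Rational(1, 2)))) ≈ Add(345.00, Mul(7.9373, I)))
Mul(Function('z')(L), 0) = Mul(-137, 0) = 0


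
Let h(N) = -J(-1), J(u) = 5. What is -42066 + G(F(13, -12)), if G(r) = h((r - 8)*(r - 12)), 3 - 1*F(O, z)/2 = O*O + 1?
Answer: -42071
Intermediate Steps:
h(N) = -5 (h(N) = -1*5 = -5)
F(O, z) = 4 - 2*O² (F(O, z) = 6 - 2*(O*O + 1) = 6 - 2*(O² + 1) = 6 - 2*(1 + O²) = 6 + (-2 - 2*O²) = 4 - 2*O²)
G(r) = -5
-42066 + G(F(13, -12)) = -42066 - 5 = -42071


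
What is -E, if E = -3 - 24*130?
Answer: 3123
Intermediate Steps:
E = -3123 (E = -3 - 3120 = -3123)
-E = -1*(-3123) = 3123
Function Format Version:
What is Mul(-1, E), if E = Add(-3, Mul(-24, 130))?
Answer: 3123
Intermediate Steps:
E = -3123 (E = Add(-3, -3120) = -3123)
Mul(-1, E) = Mul(-1, -3123) = 3123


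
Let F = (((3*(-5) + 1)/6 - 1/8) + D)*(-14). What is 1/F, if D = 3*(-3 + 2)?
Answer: 12/917 ≈ 0.013086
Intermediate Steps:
D = -3 (D = 3*(-1) = -3)
F = 917/12 (F = (((3*(-5) + 1)/6 - 1/8) - 3)*(-14) = (((-15 + 1)*(1/6) - 1*1/8) - 3)*(-14) = ((-14*1/6 - 1/8) - 3)*(-14) = ((-7/3 - 1/8) - 3)*(-14) = (-59/24 - 3)*(-14) = -131/24*(-14) = 917/12 ≈ 76.417)
1/F = 1/(917/12) = 12/917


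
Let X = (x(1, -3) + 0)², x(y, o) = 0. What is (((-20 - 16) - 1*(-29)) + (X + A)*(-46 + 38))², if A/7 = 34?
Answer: 3651921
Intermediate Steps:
A = 238 (A = 7*34 = 238)
X = 0 (X = (0 + 0)² = 0² = 0)
(((-20 - 16) - 1*(-29)) + (X + A)*(-46 + 38))² = (((-20 - 16) - 1*(-29)) + (0 + 238)*(-46 + 38))² = ((-36 + 29) + 238*(-8))² = (-7 - 1904)² = (-1911)² = 3651921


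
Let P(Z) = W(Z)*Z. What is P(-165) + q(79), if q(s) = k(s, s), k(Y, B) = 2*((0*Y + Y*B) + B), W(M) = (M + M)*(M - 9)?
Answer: -9461660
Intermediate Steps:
W(M) = 2*M*(-9 + M) (W(M) = (2*M)*(-9 + M) = 2*M*(-9 + M))
P(Z) = 2*Z²*(-9 + Z) (P(Z) = (2*Z*(-9 + Z))*Z = 2*Z²*(-9 + Z))
k(Y, B) = 2*B + 2*B*Y (k(Y, B) = 2*((0 + B*Y) + B) = 2*(B*Y + B) = 2*(B + B*Y) = 2*B + 2*B*Y)
q(s) = 2*s*(1 + s)
P(-165) + q(79) = 2*(-165)²*(-9 - 165) + 2*79*(1 + 79) = 2*27225*(-174) + 2*79*80 = -9474300 + 12640 = -9461660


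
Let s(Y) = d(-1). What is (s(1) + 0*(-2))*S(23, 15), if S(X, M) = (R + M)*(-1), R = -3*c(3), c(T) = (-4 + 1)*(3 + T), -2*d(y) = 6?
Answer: 207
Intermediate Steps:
d(y) = -3 (d(y) = -½*6 = -3)
s(Y) = -3
c(T) = -9 - 3*T (c(T) = -3*(3 + T) = -9 - 3*T)
R = 54 (R = -3*(-9 - 3*3) = -3*(-9 - 9) = -3*(-18) = 54)
S(X, M) = -54 - M (S(X, M) = (54 + M)*(-1) = -54 - M)
(s(1) + 0*(-2))*S(23, 15) = (-3 + 0*(-2))*(-54 - 1*15) = (-3 + 0)*(-54 - 15) = -3*(-69) = 207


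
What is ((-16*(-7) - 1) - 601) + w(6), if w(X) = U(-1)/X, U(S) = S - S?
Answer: -490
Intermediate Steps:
U(S) = 0
w(X) = 0 (w(X) = 0/X = 0)
((-16*(-7) - 1) - 601) + w(6) = ((-16*(-7) - 1) - 601) + 0 = ((112 - 1) - 601) + 0 = (111 - 601) + 0 = -490 + 0 = -490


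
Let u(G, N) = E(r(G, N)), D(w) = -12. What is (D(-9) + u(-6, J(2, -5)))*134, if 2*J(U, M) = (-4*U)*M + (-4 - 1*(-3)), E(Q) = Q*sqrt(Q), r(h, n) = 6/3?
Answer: -1608 + 268*sqrt(2) ≈ -1229.0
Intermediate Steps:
r(h, n) = 2 (r(h, n) = 6*(1/3) = 2)
E(Q) = Q**(3/2)
J(U, M) = -1/2 - 2*M*U (J(U, M) = ((-4*U)*M + (-4 - 1*(-3)))/2 = (-4*M*U + (-4 + 3))/2 = (-4*M*U - 1)/2 = (-1 - 4*M*U)/2 = -1/2 - 2*M*U)
u(G, N) = 2*sqrt(2) (u(G, N) = 2**(3/2) = 2*sqrt(2))
(D(-9) + u(-6, J(2, -5)))*134 = (-12 + 2*sqrt(2))*134 = -1608 + 268*sqrt(2)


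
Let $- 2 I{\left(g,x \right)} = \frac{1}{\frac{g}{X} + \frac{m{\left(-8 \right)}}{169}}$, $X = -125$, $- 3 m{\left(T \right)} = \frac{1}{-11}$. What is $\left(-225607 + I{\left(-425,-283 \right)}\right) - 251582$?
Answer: $- \frac{90488423577}{189628} \approx -4.7719 \cdot 10^{5}$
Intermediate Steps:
$m{\left(T \right)} = \frac{1}{33}$ ($m{\left(T \right)} = - \frac{1}{3 \left(-11\right)} = \left(- \frac{1}{3}\right) \left(- \frac{1}{11}\right) = \frac{1}{33}$)
$I{\left(g,x \right)} = - \frac{1}{2 \left(\frac{1}{5577} - \frac{g}{125}\right)}$ ($I{\left(g,x \right)} = - \frac{1}{2 \left(\frac{g}{-125} + \frac{1}{33 \cdot 169}\right)} = - \frac{1}{2 \left(g \left(- \frac{1}{125}\right) + \frac{1}{33} \cdot \frac{1}{169}\right)} = - \frac{1}{2 \left(- \frac{g}{125} + \frac{1}{5577}\right)} = - \frac{1}{2 \left(\frac{1}{5577} - \frac{g}{125}\right)}$)
$\left(-225607 + I{\left(-425,-283 \right)}\right) - 251582 = \left(-225607 + \frac{697125}{2 \left(-125 + 5577 \left(-425\right)\right)}\right) - 251582 = \left(-225607 + \frac{697125}{2 \left(-125 - 2370225\right)}\right) - 251582 = \left(-225607 + \frac{697125}{2 \left(-2370350\right)}\right) - 251582 = \left(-225607 + \frac{697125}{2} \left(- \frac{1}{2370350}\right)\right) - 251582 = \left(-225607 - \frac{27885}{189628}\right) - 251582 = - \frac{42781432081}{189628} - 251582 = - \frac{90488423577}{189628}$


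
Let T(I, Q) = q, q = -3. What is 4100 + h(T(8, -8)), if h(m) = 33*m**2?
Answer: 4397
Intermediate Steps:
T(I, Q) = -3
4100 + h(T(8, -8)) = 4100 + 33*(-3)**2 = 4100 + 33*9 = 4100 + 297 = 4397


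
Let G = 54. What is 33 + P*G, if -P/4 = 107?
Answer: -23079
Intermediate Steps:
P = -428 (P = -4*107 = -428)
33 + P*G = 33 - 428*54 = 33 - 23112 = -23079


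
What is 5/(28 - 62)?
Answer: -5/34 ≈ -0.14706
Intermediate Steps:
5/(28 - 62) = 5/(-34) = 5*(-1/34) = -5/34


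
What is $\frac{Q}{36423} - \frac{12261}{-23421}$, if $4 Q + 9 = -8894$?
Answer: $\frac{525937483}{1137417444} \approx 0.4624$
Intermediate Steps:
$Q = - \frac{8903}{4}$ ($Q = - \frac{9}{4} + \frac{1}{4} \left(-8894\right) = - \frac{9}{4} - \frac{4447}{2} = - \frac{8903}{4} \approx -2225.8$)
$\frac{Q}{36423} - \frac{12261}{-23421} = - \frac{8903}{4 \cdot 36423} - \frac{12261}{-23421} = \left(- \frac{8903}{4}\right) \frac{1}{36423} - - \frac{4087}{7807} = - \frac{8903}{145692} + \frac{4087}{7807} = \frac{525937483}{1137417444}$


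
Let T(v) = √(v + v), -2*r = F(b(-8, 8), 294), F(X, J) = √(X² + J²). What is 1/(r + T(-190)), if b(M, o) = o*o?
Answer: -1/(√22633 - 2*I*√95) ≈ -0.0065373 - 0.00084707*I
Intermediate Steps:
b(M, o) = o²
F(X, J) = √(J² + X²)
r = -√22633 (r = -√(294² + (8²)²)/2 = -√(86436 + 64²)/2 = -√(86436 + 4096)/2 = -√22633 ≈ -150.44)
T(v) = √2*√v (T(v) = √(2*v) = √2*√v)
1/(r + T(-190)) = 1/(-√22633 + √2*√(-190)) = 1/(-√22633 + √2*(I*√190)) = 1/(-√22633 + 2*I*√95)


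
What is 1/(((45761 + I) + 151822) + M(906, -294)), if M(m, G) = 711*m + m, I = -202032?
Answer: 1/640623 ≈ 1.5610e-6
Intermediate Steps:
M(m, G) = 712*m
1/(((45761 + I) + 151822) + M(906, -294)) = 1/(((45761 - 202032) + 151822) + 712*906) = 1/((-156271 + 151822) + 645072) = 1/(-4449 + 645072) = 1/640623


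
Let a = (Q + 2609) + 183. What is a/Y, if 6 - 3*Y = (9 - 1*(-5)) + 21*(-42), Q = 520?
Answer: 216/19 ≈ 11.368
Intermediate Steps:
a = 3312 (a = (520 + 2609) + 183 = 3129 + 183 = 3312)
Y = 874/3 (Y = 2 - ((9 - 1*(-5)) + 21*(-42))/3 = 2 - ((9 + 5) - 882)/3 = 2 - (14 - 882)/3 = 2 - 1/3*(-868) = 2 + 868/3 = 874/3 ≈ 291.33)
a/Y = 3312/(874/3) = 3312*(3/874) = 216/19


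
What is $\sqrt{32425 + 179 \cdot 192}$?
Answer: $\sqrt{66793} \approx 258.44$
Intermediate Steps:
$\sqrt{32425 + 179 \cdot 192} = \sqrt{32425 + 34368} = \sqrt{66793}$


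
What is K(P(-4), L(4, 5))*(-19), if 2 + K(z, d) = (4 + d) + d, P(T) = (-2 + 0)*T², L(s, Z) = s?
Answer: -190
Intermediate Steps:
P(T) = -2*T²
K(z, d) = 2 + 2*d (K(z, d) = -2 + ((4 + d) + d) = -2 + (4 + 2*d) = 2 + 2*d)
K(P(-4), L(4, 5))*(-19) = (2 + 2*4)*(-19) = (2 + 8)*(-19) = 10*(-19) = -190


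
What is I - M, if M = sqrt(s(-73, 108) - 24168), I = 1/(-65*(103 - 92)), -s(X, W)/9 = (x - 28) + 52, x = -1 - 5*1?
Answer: -1/715 - I*sqrt(24330) ≈ -0.0013986 - 155.98*I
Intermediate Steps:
x = -6 (x = -1 - 5 = -6)
s(X, W) = -162 (s(X, W) = -9*((-6 - 28) + 52) = -9*(-34 + 52) = -9*18 = -162)
I = -1/715 (I = 1/(-65*11) = 1/(-715) = -1/715 ≈ -0.0013986)
M = I*sqrt(24330) (M = sqrt(-162 - 24168) = sqrt(-24330) = I*sqrt(24330) ≈ 155.98*I)
I - M = -1/715 - I*sqrt(24330)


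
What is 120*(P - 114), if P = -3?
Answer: -14040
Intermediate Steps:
120*(P - 114) = 120*(-3 - 114) = 120*(-117) = -14040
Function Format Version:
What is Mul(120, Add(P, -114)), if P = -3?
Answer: -14040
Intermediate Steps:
Mul(120, Add(P, -114)) = Mul(120, Add(-3, -114)) = Mul(120, -117) = -14040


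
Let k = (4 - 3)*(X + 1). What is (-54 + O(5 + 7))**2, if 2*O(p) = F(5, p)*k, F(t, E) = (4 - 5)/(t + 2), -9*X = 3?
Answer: 1288225/441 ≈ 2921.1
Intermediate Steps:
X = -1/3 (X = -1/9*3 = -1/3 ≈ -0.33333)
F(t, E) = -1/(2 + t)
k = 2/3 (k = (4 - 3)*(-1/3 + 1) = 1*(2/3) = 2/3 ≈ 0.66667)
O(p) = -1/21 (O(p) = (-1/(2 + 5)*(2/3))/2 = (-1/7*(2/3))/2 = (-1*1/7*(2/3))/2 = (-1/7*2/3)/2 = (1/2)*(-2/21) = -1/21)
(-54 + O(5 + 7))**2 = (-54 - 1/21)**2 = (-1135/21)**2 = 1288225/441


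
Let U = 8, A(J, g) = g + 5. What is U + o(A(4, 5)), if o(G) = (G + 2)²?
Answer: 152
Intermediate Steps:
A(J, g) = 5 + g
o(G) = (2 + G)²
U + o(A(4, 5)) = 8 + (2 + (5 + 5))² = 8 + (2 + 10)² = 8 + 12² = 8 + 144 = 152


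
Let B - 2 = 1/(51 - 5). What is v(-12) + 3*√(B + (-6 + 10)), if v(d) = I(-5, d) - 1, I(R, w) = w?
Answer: -13 + 3*√12742/46 ≈ -5.6382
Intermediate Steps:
B = 93/46 (B = 2 + 1/(51 - 5) = 2 + 1/46 = 93/46 ≈ 2.0217)
v(d) = -1 + d (v(d) = d - 1 = -1 + d)
v(-12) + 3*√(B + (-6 + 10)) = (-1 - 12) + 3*√(93/46 + (-6 + 10)) = -13 + 3*√(93/46 + 4) = -13 + 3*√(277/46) = -13 + 3*(√12742/46) = -13 + 3*√12742/46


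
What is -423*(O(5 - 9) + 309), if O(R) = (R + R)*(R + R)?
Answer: -157779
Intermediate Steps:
O(R) = 4*R**2 (O(R) = (2*R)*(2*R) = 4*R**2)
-423*(O(5 - 9) + 309) = -423*(4*(5 - 9)**2 + 309) = -423*(4*(-4)**2 + 309) = -423*(4*16 + 309) = -423*(64 + 309) = -423*373 = -157779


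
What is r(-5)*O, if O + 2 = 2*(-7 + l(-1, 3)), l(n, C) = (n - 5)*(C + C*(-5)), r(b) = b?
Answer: -640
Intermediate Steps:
l(n, C) = -4*C*(-5 + n) (l(n, C) = (-5 + n)*(C - 5*C) = (-5 + n)*(-4*C) = -4*C*(-5 + n))
O = 128 (O = -2 + 2*(-7 + 4*3*(5 - 1*(-1))) = -2 + 2*(-7 + 4*3*(5 + 1)) = -2 + 2*(-7 + 4*3*6) = -2 + 2*(-7 + 72) = -2 + 2*65 = -2 + 130 = 128)
r(-5)*O = -5*128 = -640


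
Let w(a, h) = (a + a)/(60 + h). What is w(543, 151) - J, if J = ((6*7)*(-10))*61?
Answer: 5406906/211 ≈ 25625.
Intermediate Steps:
w(a, h) = 2*a/(60 + h) (w(a, h) = (2*a)/(60 + h) = 2*a/(60 + h))
J = -25620 (J = (42*(-10))*61 = -420*61 = -25620)
w(543, 151) - J = 2*543/(60 + 151) - 1*(-25620) = 2*543/211 + 25620 = 2*543*(1/211) + 25620 = 1086/211 + 25620 = 5406906/211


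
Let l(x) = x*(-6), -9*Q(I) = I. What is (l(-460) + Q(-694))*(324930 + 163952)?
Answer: 12483112988/9 ≈ 1.3870e+9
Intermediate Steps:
Q(I) = -I/9
l(x) = -6*x
(l(-460) + Q(-694))*(324930 + 163952) = (-6*(-460) - ⅑*(-694))*(324930 + 163952) = (2760 + 694/9)*488882 = (25534/9)*488882 = 12483112988/9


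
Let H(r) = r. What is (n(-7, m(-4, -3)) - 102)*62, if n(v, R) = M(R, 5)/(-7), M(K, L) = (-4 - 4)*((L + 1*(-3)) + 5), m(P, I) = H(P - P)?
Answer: -5828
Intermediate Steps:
m(P, I) = 0 (m(P, I) = P - P = 0)
M(K, L) = -16 - 8*L (M(K, L) = -8*((L - 3) + 5) = -8*((-3 + L) + 5) = -8*(2 + L) = -16 - 8*L)
n(v, R) = 8 (n(v, R) = (-16 - 8*5)/(-7) = (-16 - 40)*(-⅐) = -56*(-⅐) = 8)
(n(-7, m(-4, -3)) - 102)*62 = (8 - 102)*62 = -94*62 = -5828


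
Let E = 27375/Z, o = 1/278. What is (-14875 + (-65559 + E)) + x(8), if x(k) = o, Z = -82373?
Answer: -1841921515073/22899694 ≈ -80434.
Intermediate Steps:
o = 1/278 ≈ 0.0035971
x(k) = 1/278
E = -27375/82373 (E = 27375/(-82373) = 27375*(-1/82373) = -27375/82373 ≈ -0.33233)
(-14875 + (-65559 + E)) + x(8) = (-14875 + (-65559 - 27375/82373)) + 1/278 = (-14875 - 5400318882/82373) + 1/278 = -6625617257/82373 + 1/278 = -1841921515073/22899694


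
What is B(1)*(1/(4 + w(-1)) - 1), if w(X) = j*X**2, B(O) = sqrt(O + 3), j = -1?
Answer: -4/3 ≈ -1.3333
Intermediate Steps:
B(O) = sqrt(3 + O)
w(X) = -X**2
B(1)*(1/(4 + w(-1)) - 1) = sqrt(3 + 1)*(1/(4 - 1*(-1)**2) - 1) = sqrt(4)*(1/(4 - 1*1) - 1) = 2*(1/(4 - 1) - 1) = 2*(1/3 - 1) = 2*(-2/3) = -4/3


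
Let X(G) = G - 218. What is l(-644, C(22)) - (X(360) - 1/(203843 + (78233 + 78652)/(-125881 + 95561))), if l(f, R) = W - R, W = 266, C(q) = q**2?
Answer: -444986120936/1236072575 ≈ -360.00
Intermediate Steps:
X(G) = -218 + G
l(f, R) = 266 - R
l(-644, C(22)) - (X(360) - 1/(203843 + (78233 + 78652)/(-125881 + 95561))) = (266 - 1*22**2) - ((-218 + 360) - 1/(203843 + (78233 + 78652)/(-125881 + 95561))) = (266 - 1*484) - (142 - 1/(203843 + 156885/(-30320))) = (266 - 484) - (142 - 1/(203843 + 156885*(-1/30320))) = -218 - (142 - 1/(203843 - 31377/6064)) = -218 - (142 - 1/1236072575/6064) = -218 - (142 - 1*6064/1236072575) = -218 - (142 - 6064/1236072575) = -218 - 1*175522299586/1236072575 = -218 - 175522299586/1236072575 = -444986120936/1236072575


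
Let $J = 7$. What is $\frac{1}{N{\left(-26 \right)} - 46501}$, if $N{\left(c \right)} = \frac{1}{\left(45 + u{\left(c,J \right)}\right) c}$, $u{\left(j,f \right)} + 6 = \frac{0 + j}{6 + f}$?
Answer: $- \frac{962}{44733963} \approx -2.1505 \cdot 10^{-5}$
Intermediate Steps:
$u{\left(j,f \right)} = -6 + \frac{j}{6 + f}$ ($u{\left(j,f \right)} = -6 + \frac{0 + j}{6 + f} = -6 + \frac{j}{6 + f}$)
$N{\left(c \right)} = \frac{1}{c \left(39 + \frac{c}{13}\right)}$ ($N{\left(c \right)} = \frac{1}{\left(45 + \frac{-36 + c - 42}{6 + 7}\right) c} = \frac{1}{\left(45 + \frac{-36 + c - 42}{13}\right) c} = \frac{1}{\left(45 + \frac{-78 + c}{13}\right) c} = \frac{1}{\left(45 + \left(-6 + \frac{c}{13}\right)\right) c} = \frac{1}{\left(39 + \frac{c}{13}\right) c} = \frac{1}{c \left(39 + \frac{c}{13}\right)}$)
$\frac{1}{N{\left(-26 \right)} - 46501} = \frac{1}{\frac{13}{\left(-26\right) \left(507 - 26\right)} - 46501} = \frac{1}{13 \left(- \frac{1}{26}\right) \frac{1}{481} - 46501} = \frac{1}{- \frac{1}{962} - 46501} = \frac{1}{- \frac{44733963}{962}} = - \frac{962}{44733963}$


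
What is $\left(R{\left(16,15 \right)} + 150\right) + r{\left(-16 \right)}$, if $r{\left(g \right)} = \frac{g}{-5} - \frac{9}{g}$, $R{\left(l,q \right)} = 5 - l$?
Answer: $\frac{11421}{80} \approx 142.76$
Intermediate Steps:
$r{\left(g \right)} = - \frac{9}{g} - \frac{g}{5}$ ($r{\left(g \right)} = g \left(- \frac{1}{5}\right) - \frac{9}{g} = - \frac{g}{5} - \frac{9}{g} = - \frac{9}{g} - \frac{g}{5}$)
$\left(R{\left(16,15 \right)} + 150\right) + r{\left(-16 \right)} = \left(\left(5 - 16\right) + 150\right) - \left(- \frac{16}{5} + \frac{9}{-16}\right) = \left(\left(5 - 16\right) + 150\right) + \left(\left(-9\right) \left(- \frac{1}{16}\right) + \frac{16}{5}\right) = \left(-11 + 150\right) + \left(\frac{9}{16} + \frac{16}{5}\right) = 139 + \frac{301}{80} = \frac{11421}{80}$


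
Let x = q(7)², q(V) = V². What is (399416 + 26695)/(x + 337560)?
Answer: 426111/339961 ≈ 1.2534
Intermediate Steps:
x = 2401 (x = (7²)² = 49² = 2401)
(399416 + 26695)/(x + 337560) = (399416 + 26695)/(2401 + 337560) = 426111/339961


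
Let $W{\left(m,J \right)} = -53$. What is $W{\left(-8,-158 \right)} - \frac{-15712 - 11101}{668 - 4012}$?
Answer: $- \frac{204045}{3344} \approx -61.018$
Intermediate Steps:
$W{\left(-8,-158 \right)} - \frac{-15712 - 11101}{668 - 4012} = -53 - \frac{-15712 - 11101}{668 - 4012} = -53 - - \frac{26813}{668 - 4012} = -53 - - \frac{26813}{-3344} = -53 - \left(-26813\right) \left(- \frac{1}{3344}\right) = -53 - \frac{26813}{3344} = - \frac{204045}{3344}$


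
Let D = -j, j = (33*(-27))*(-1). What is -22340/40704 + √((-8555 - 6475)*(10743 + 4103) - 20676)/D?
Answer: -5585/10176 - 2*I*√55789014/891 ≈ -0.54884 - 16.766*I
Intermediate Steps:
j = 891 (j = -891*(-1) = 891)
D = -891 (D = -1*891 = -891)
-22340/40704 + √((-8555 - 6475)*(10743 + 4103) - 20676)/D = -22340/40704 + √((-8555 - 6475)*(10743 + 4103) - 20676)/(-891) = -22340*1/40704 + √(-15030*14846 - 20676)*(-1/891) = -5585/10176 + √(-223135380 - 20676)*(-1/891) = -5585/10176 + √(-223156056)*(-1/891) = -5585/10176 + (2*I*√55789014)*(-1/891) = -5585/10176 - 2*I*√55789014/891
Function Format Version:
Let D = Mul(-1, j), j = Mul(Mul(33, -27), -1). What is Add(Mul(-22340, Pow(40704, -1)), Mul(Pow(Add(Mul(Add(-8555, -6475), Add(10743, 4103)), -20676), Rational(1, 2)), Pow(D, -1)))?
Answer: Add(Rational(-5585, 10176), Mul(Rational(-2, 891), I, Pow(55789014, Rational(1, 2)))) ≈ Add(-0.54884, Mul(-16.766, I))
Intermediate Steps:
j = 891 (j = Mul(-891, -1) = 891)
D = -891 (D = Mul(-1, 891) = -891)
Add(Mul(-22340, Pow(40704, -1)), Mul(Pow(Add(Mul(Add(-8555, -6475), Add(10743, 4103)), -20676), Rational(1, 2)), Pow(D, -1))) = Add(Mul(-22340, Pow(40704, -1)), Mul(Pow(Add(Mul(Add(-8555, -6475), Add(10743, 4103)), -20676), Rational(1, 2)), Pow(-891, -1))) = Add(Mul(-22340, Rational(1, 40704)), Mul(Pow(Add(Mul(-15030, 14846), -20676), Rational(1, 2)), Rational(-1, 891))) = Add(Rational(-5585, 10176), Mul(Pow(Add(-223135380, -20676), Rational(1, 2)), Rational(-1, 891))) = Add(Rational(-5585, 10176), Mul(Pow(-223156056, Rational(1, 2)), Rational(-1, 891))) = Add(Rational(-5585, 10176), Mul(Mul(2, I, Pow(55789014, Rational(1, 2))), Rational(-1, 891))) = Add(Rational(-5585, 10176), Mul(Rational(-2, 891), I, Pow(55789014, Rational(1, 2))))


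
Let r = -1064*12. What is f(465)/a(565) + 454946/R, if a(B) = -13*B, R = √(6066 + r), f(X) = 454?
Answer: -454/7345 - 227473*I*√6702/3351 ≈ -0.061811 - 5557.2*I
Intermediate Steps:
r = -12768
R = I*√6702 (R = √(6066 - 12768) = √(-6702) = I*√6702 ≈ 81.866*I)
f(465)/a(565) + 454946/R = 454/((-13*565)) + 454946/((I*√6702)) = 454/(-7345) + 454946*(-I*√6702/6702) = 454*(-1/7345) - 227473*I*√6702/3351 = -454/7345 - 227473*I*√6702/3351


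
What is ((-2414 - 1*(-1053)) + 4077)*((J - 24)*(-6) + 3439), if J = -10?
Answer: 9894388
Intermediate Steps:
((-2414 - 1*(-1053)) + 4077)*((J - 24)*(-6) + 3439) = ((-2414 - 1*(-1053)) + 4077)*((-10 - 24)*(-6) + 3439) = ((-2414 + 1053) + 4077)*(-34*(-6) + 3439) = (-1361 + 4077)*(204 + 3439) = 2716*3643 = 9894388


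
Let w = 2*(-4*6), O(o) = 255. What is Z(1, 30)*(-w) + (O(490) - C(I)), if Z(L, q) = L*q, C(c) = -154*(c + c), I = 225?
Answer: 70995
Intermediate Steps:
C(c) = -308*c
w = -48 (w = 2*(-24) = -48)
Z(1, 30)*(-w) + (O(490) - C(I)) = (1*30)*(-1*(-48)) + (255 - (-308)*225) = 30*48 + (255 - 1*(-69300)) = 1440 + (255 + 69300) = 1440 + 69555 = 70995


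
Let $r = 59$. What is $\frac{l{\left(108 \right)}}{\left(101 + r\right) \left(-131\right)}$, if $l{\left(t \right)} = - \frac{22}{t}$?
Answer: $\frac{11}{1131840} \approx 9.7187 \cdot 10^{-6}$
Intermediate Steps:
$\frac{l{\left(108 \right)}}{\left(101 + r\right) \left(-131\right)} = \frac{\left(-22\right) \frac{1}{108}}{\left(101 + 59\right) \left(-131\right)} = \frac{\left(-22\right) \frac{1}{108}}{160 \left(-131\right)} = - \frac{11}{54 \left(-20960\right)} = \left(- \frac{11}{54}\right) \left(- \frac{1}{20960}\right) = \frac{11}{1131840}$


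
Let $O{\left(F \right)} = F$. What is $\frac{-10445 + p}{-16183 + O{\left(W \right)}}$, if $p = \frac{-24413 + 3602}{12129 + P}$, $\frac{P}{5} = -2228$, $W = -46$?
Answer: $\frac{10350916}{16050481} \approx 0.6449$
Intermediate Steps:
$P = -11140$ ($P = 5 \left(-2228\right) = -11140$)
$p = - \frac{20811}{989}$ ($p = \frac{-24413 + 3602}{12129 - 11140} = - \frac{20811}{989} \approx -21.042$)
$\frac{-10445 + p}{-16183 + O{\left(W \right)}} = \frac{-10445 - \frac{20811}{989}}{-16183 - 46} = - \frac{10350916}{989 \left(-16229\right)} = \left(- \frac{10350916}{989}\right) \left(- \frac{1}{16229}\right) = \frac{10350916}{16050481}$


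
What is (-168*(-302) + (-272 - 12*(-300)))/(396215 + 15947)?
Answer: 27032/206081 ≈ 0.13117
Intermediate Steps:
(-168*(-302) + (-272 - 12*(-300)))/(396215 + 15947) = (50736 + (-272 + 3600))/412162 = (50736 + 3328)*(1/412162) = 54064*(1/412162) = 27032/206081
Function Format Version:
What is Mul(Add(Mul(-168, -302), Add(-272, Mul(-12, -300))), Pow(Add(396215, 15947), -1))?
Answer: Rational(27032, 206081) ≈ 0.13117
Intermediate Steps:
Mul(Add(Mul(-168, -302), Add(-272, Mul(-12, -300))), Pow(Add(396215, 15947), -1)) = Mul(Add(50736, Add(-272, 3600)), Pow(412162, -1)) = Mul(Add(50736, 3328), Rational(1, 412162)) = Mul(54064, Rational(1, 412162)) = Rational(27032, 206081)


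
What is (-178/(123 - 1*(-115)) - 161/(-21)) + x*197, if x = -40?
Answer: -2810690/357 ≈ -7873.1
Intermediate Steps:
(-178/(123 - 1*(-115)) - 161/(-21)) + x*197 = (-178/(123 - 1*(-115)) - 161/(-21)) - 40*197 = (-178/(123 + 115) - 161*(-1/21)) - 7880 = (-178/238 + 23/3) - 7880 = (-178*1/238 + 23/3) - 7880 = (-89/119 + 23/3) - 7880 = 2470/357 - 7880 = -2810690/357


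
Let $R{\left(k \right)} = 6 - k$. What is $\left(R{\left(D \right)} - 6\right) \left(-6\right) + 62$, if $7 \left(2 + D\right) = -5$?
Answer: $\frac{320}{7} \approx 45.714$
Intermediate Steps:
$D = - \frac{19}{7}$ ($D = -2 + \frac{1}{7} \left(-5\right) = -2 - \frac{5}{7} = - \frac{19}{7} \approx -2.7143$)
$\left(R{\left(D \right)} - 6\right) \left(-6\right) + 62 = \left(\left(6 - - \frac{19}{7}\right) - 6\right) \left(-6\right) + 62 = \left(\left(6 + \frac{19}{7}\right) - 6\right) \left(-6\right) + 62 = \left(\frac{61}{7} - 6\right) \left(-6\right) + 62 = \frac{19}{7} \left(-6\right) + 62 = - \frac{114}{7} + 62 = \frac{320}{7}$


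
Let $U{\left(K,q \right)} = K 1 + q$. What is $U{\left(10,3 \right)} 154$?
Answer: $2002$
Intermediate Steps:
$U{\left(K,q \right)} = K + q$
$U{\left(10,3 \right)} 154 = \left(10 + 3\right) 154 = 13 \cdot 154 = 2002$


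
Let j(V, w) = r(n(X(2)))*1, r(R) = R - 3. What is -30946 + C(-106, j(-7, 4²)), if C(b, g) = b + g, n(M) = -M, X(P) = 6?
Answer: -31061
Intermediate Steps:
r(R) = -3 + R
j(V, w) = -9 (j(V, w) = (-3 - 1*6)*1 = (-3 - 6)*1 = -9*1 = -9)
-30946 + C(-106, j(-7, 4²)) = -30946 + (-106 - 9) = -30946 - 115 = -31061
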